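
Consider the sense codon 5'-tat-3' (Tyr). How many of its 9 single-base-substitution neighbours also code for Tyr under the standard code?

Position 1: none → 0 synonymous.
Position 2: none → 0 synonymous.
Position 3: TAC → 1 synonymous.
Total: 0 + 0 + 1 = 1.

1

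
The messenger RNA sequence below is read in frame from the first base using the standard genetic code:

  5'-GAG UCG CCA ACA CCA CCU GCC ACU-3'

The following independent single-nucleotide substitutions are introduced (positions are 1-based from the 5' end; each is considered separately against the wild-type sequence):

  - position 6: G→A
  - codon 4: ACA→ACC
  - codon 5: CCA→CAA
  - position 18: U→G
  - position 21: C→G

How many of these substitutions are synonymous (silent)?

4

Codon 2: UCG (Ser) → UCA (Ser) — synonymous.
Codon 4: ACA (Thr) → ACC (Thr) — synonymous.
Codon 5: CCA (Pro) → CAA (Gln) — missense.
Codon 6: CCU (Pro) → CCG (Pro) — synonymous.
Codon 7: GCC (Ala) → GCG (Ala) — synonymous.
Synonymous: 4 of 5.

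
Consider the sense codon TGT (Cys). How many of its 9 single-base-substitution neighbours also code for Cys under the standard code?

1

Position 1: none → 0 synonymous.
Position 2: none → 0 synonymous.
Position 3: TGC → 1 synonymous.
Total: 0 + 0 + 1 = 1.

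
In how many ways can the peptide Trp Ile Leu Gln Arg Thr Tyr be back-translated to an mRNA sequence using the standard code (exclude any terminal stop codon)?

1728

Trp: 1 codon.
Ile: 3 codons.
Leu: 6 codons.
Gln: 2 codons.
Arg: 6 codons.
Thr: 4 codons.
Tyr: 2 codons.
1 × 3 × 6 × 2 × 6 × 4 × 2 = 1728.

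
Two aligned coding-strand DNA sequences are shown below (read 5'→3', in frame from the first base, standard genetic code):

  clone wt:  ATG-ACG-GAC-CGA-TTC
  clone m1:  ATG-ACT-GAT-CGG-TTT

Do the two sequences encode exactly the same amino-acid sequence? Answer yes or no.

Codon 1: ATG Met / ATG Met — identical.
Codon 2: ACG Thr / ACT Thr — synonymous.
Codon 3: GAC Asp / GAT Asp — synonymous.
Codon 4: CGA Arg / CGG Arg — synonymous.
Codon 5: TTC Phe / TTT Phe — synonymous.
Nonsynonymous differences: 0 → same protein.

yes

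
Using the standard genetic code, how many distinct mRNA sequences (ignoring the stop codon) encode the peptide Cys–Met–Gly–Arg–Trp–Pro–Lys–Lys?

768

Cys: 2 codons.
Met: 1 codon.
Gly: 4 codons.
Arg: 6 codons.
Trp: 1 codon.
Pro: 4 codons.
Lys: 2 codons.
Lys: 2 codons.
2 × 1 × 4 × 6 × 1 × 4 × 2 × 2 = 768.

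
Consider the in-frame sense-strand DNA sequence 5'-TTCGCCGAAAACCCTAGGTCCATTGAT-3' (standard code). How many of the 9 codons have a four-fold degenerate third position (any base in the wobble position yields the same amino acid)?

3

Codon 1 TTC (Phe): third position 2-fold.
Codon 2 GCC (Ala): third position 4-fold.
Codon 3 GAA (Glu): third position 2-fold.
Codon 4 AAC (Asn): third position 2-fold.
Codon 5 CCT (Pro): third position 4-fold.
Codon 6 AGG (Arg): third position 2-fold.
Codon 7 TCC (Ser): third position 4-fold.
Codon 8 ATT (Ile): third position 3-fold.
Codon 9 GAT (Asp): third position 2-fold.
Four-fold degenerate third positions: 3.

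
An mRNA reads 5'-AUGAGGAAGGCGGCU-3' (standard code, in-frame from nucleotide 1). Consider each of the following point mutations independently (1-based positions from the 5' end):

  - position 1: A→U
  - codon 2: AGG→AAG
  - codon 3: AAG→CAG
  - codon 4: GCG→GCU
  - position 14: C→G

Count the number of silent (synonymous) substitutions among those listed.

Codon 1: AUG (Met) → UUG (Leu) — missense.
Codon 2: AGG (Arg) → AAG (Lys) — missense.
Codon 3: AAG (Lys) → CAG (Gln) — missense.
Codon 4: GCG (Ala) → GCU (Ala) — synonymous.
Codon 5: GCU (Ala) → GGU (Gly) — missense.
Synonymous: 1 of 5.

1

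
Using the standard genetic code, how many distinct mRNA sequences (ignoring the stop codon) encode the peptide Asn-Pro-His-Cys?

Asn: 2 codons.
Pro: 4 codons.
His: 2 codons.
Cys: 2 codons.
2 × 4 × 2 × 2 = 32.

32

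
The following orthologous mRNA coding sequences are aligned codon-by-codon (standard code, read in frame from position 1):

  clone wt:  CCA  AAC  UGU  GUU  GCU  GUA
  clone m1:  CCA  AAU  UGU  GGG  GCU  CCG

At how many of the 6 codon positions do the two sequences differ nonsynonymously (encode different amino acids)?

2

Codon 1: CCA Pro / CCA Pro — identical.
Codon 2: AAC Asn / AAU Asn — synonymous.
Codon 3: UGU Cys / UGU Cys — identical.
Codon 4: GUU Val / GGG Gly — nonsynonymous.
Codon 5: GCU Ala / GCU Ala — identical.
Codon 6: GUA Val / CCG Pro — nonsynonymous.
Nonsynonymous differences: 2.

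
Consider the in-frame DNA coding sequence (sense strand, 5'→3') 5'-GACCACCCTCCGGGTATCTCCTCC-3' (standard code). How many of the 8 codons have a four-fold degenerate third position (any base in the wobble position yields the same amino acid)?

5

Codon 1 GAC (Asp): third position 2-fold.
Codon 2 CAC (His): third position 2-fold.
Codon 3 CCT (Pro): third position 4-fold.
Codon 4 CCG (Pro): third position 4-fold.
Codon 5 GGT (Gly): third position 4-fold.
Codon 6 ATC (Ile): third position 3-fold.
Codon 7 TCC (Ser): third position 4-fold.
Codon 8 TCC (Ser): third position 4-fold.
Four-fold degenerate third positions: 5.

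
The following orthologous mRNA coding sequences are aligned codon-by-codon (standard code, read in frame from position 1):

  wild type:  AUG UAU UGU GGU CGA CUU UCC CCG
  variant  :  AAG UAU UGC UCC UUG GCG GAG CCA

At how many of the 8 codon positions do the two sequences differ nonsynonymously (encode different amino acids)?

Codon 1: AUG Met / AAG Lys — nonsynonymous.
Codon 2: UAU Tyr / UAU Tyr — identical.
Codon 3: UGU Cys / UGC Cys — synonymous.
Codon 4: GGU Gly / UCC Ser — nonsynonymous.
Codon 5: CGA Arg / UUG Leu — nonsynonymous.
Codon 6: CUU Leu / GCG Ala — nonsynonymous.
Codon 7: UCC Ser / GAG Glu — nonsynonymous.
Codon 8: CCG Pro / CCA Pro — synonymous.
Nonsynonymous differences: 5.

5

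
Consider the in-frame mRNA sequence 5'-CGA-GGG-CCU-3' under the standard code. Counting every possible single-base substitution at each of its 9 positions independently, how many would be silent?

10

Codon 1 (CGA, Arg): 4 synonymous substitutions.
Codon 2 (GGG, Gly): 3 synonymous substitutions.
Codon 3 (CCU, Pro): 3 synonymous substitutions.
Total: 4 + 3 + 3 = 10.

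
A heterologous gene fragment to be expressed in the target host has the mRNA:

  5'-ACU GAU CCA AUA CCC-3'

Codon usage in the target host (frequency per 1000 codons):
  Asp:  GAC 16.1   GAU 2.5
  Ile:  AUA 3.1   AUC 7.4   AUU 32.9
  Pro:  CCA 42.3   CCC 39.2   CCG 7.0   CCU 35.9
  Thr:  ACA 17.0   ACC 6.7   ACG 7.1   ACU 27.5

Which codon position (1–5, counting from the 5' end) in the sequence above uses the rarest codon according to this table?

2

Codon 1 ACU (Thr): 27.5 per 1000.
Codon 2 GAU (Asp): 2.5 per 1000.
Codon 3 CCA (Pro): 42.3 per 1000.
Codon 4 AUA (Ile): 3.1 per 1000.
Codon 5 CCC (Pro): 39.2 per 1000.
Lowest frequency is 2.5 at codon 2.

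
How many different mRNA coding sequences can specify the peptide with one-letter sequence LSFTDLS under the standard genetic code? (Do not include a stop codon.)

Leu: 6 codons.
Ser: 6 codons.
Phe: 2 codons.
Thr: 4 codons.
Asp: 2 codons.
Leu: 6 codons.
Ser: 6 codons.
6 × 6 × 2 × 4 × 2 × 6 × 6 = 20736.

20736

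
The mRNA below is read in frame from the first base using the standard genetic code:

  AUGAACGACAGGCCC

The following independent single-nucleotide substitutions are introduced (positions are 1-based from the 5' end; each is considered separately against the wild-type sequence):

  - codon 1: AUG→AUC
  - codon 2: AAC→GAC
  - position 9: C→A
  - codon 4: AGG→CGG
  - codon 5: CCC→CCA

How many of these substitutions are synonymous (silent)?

2

Codon 1: AUG (Met) → AUC (Ile) — missense.
Codon 2: AAC (Asn) → GAC (Asp) — missense.
Codon 3: GAC (Asp) → GAA (Glu) — missense.
Codon 4: AGG (Arg) → CGG (Arg) — synonymous.
Codon 5: CCC (Pro) → CCA (Pro) — synonymous.
Synonymous: 2 of 5.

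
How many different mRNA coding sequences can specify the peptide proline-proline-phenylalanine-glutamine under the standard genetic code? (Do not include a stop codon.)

Pro: 4 codons.
Pro: 4 codons.
Phe: 2 codons.
Gln: 2 codons.
4 × 4 × 2 × 2 = 64.

64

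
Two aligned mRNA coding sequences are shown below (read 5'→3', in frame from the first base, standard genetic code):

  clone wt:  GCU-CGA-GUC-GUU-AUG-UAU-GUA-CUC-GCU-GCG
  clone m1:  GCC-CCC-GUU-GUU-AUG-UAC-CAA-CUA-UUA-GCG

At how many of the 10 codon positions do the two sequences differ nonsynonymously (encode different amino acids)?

3

Codon 1: GCU Ala / GCC Ala — synonymous.
Codon 2: CGA Arg / CCC Pro — nonsynonymous.
Codon 3: GUC Val / GUU Val — synonymous.
Codon 4: GUU Val / GUU Val — identical.
Codon 5: AUG Met / AUG Met — identical.
Codon 6: UAU Tyr / UAC Tyr — synonymous.
Codon 7: GUA Val / CAA Gln — nonsynonymous.
Codon 8: CUC Leu / CUA Leu — synonymous.
Codon 9: GCU Ala / UUA Leu — nonsynonymous.
Codon 10: GCG Ala / GCG Ala — identical.
Nonsynonymous differences: 3.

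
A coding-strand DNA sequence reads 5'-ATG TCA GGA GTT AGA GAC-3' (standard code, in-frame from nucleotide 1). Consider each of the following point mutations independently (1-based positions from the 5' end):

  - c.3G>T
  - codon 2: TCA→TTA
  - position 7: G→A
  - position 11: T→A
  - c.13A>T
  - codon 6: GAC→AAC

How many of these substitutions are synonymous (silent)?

0

Codon 1: ATG (Met) → ATT (Ile) — missense.
Codon 2: TCA (Ser) → TTA (Leu) — missense.
Codon 3: GGA (Gly) → AGA (Arg) — missense.
Codon 4: GTT (Val) → GAT (Asp) — missense.
Codon 5: AGA (Arg) → TGA (Stop) — nonsense.
Codon 6: GAC (Asp) → AAC (Asn) — missense.
Synonymous: 0 of 6.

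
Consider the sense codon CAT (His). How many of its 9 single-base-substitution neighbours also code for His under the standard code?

Position 1: none → 0 synonymous.
Position 2: none → 0 synonymous.
Position 3: CAC → 1 synonymous.
Total: 0 + 0 + 1 = 1.

1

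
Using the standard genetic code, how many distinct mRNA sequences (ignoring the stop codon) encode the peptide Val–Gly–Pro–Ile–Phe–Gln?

768

Val: 4 codons.
Gly: 4 codons.
Pro: 4 codons.
Ile: 3 codons.
Phe: 2 codons.
Gln: 2 codons.
4 × 4 × 4 × 3 × 2 × 2 = 768.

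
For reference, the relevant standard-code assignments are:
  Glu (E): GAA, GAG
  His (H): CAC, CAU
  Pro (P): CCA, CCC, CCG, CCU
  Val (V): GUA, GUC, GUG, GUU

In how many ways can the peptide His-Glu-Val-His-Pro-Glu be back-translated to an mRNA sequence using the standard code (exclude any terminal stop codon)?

His: 2 codons.
Glu: 2 codons.
Val: 4 codons.
His: 2 codons.
Pro: 4 codons.
Glu: 2 codons.
2 × 2 × 4 × 2 × 4 × 2 = 256.

256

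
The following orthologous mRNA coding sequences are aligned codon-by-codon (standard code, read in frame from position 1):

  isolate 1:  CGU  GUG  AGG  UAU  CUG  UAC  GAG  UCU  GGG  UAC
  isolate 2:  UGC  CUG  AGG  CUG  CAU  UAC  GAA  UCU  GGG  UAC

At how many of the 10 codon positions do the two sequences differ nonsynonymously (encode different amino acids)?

Codon 1: CGU Arg / UGC Cys — nonsynonymous.
Codon 2: GUG Val / CUG Leu — nonsynonymous.
Codon 3: AGG Arg / AGG Arg — identical.
Codon 4: UAU Tyr / CUG Leu — nonsynonymous.
Codon 5: CUG Leu / CAU His — nonsynonymous.
Codon 6: UAC Tyr / UAC Tyr — identical.
Codon 7: GAG Glu / GAA Glu — synonymous.
Codon 8: UCU Ser / UCU Ser — identical.
Codon 9: GGG Gly / GGG Gly — identical.
Codon 10: UAC Tyr / UAC Tyr — identical.
Nonsynonymous differences: 4.

4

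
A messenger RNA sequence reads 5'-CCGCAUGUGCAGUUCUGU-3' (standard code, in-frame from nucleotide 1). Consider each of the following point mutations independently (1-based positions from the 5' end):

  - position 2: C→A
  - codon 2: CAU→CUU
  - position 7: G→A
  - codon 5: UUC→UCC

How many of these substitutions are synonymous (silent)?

0

Codon 1: CCG (Pro) → CAG (Gln) — missense.
Codon 2: CAU (His) → CUU (Leu) — missense.
Codon 3: GUG (Val) → AUG (Met) — missense.
Codon 5: UUC (Phe) → UCC (Ser) — missense.
Synonymous: 0 of 4.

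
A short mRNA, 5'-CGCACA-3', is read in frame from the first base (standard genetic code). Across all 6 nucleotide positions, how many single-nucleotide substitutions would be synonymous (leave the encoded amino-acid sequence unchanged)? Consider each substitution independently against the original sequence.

6

Codon 1 (CGC, Arg): 3 synonymous substitutions.
Codon 2 (ACA, Thr): 3 synonymous substitutions.
Total: 3 + 3 = 6.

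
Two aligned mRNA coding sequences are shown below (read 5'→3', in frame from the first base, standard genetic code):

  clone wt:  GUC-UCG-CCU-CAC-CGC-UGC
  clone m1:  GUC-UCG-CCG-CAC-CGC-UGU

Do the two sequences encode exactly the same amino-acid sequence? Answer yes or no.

Codon 1: GUC Val / GUC Val — identical.
Codon 2: UCG Ser / UCG Ser — identical.
Codon 3: CCU Pro / CCG Pro — synonymous.
Codon 4: CAC His / CAC His — identical.
Codon 5: CGC Arg / CGC Arg — identical.
Codon 6: UGC Cys / UGU Cys — synonymous.
Nonsynonymous differences: 0 → same protein.

yes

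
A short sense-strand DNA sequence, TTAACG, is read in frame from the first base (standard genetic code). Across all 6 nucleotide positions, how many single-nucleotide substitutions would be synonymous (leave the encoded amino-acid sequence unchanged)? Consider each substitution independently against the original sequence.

Codon 1 (TTA, Leu): 2 synonymous substitutions.
Codon 2 (ACG, Thr): 3 synonymous substitutions.
Total: 2 + 3 = 5.

5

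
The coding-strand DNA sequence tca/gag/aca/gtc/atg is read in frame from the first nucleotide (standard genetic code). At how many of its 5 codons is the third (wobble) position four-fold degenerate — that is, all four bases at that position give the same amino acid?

3

Codon 1 TCA (Ser): third position 4-fold.
Codon 2 GAG (Glu): third position 2-fold.
Codon 3 ACA (Thr): third position 4-fold.
Codon 4 GTC (Val): third position 4-fold.
Codon 5 ATG (Met): third position 1-fold.
Four-fold degenerate third positions: 3.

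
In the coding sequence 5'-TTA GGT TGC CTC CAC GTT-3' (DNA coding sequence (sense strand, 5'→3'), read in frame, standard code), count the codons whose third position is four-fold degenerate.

3

Codon 1 TTA (Leu): third position 2-fold.
Codon 2 GGT (Gly): third position 4-fold.
Codon 3 TGC (Cys): third position 2-fold.
Codon 4 CTC (Leu): third position 4-fold.
Codon 5 CAC (His): third position 2-fold.
Codon 6 GTT (Val): third position 4-fold.
Four-fold degenerate third positions: 3.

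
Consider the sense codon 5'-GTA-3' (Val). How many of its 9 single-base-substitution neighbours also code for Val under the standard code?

3

Position 1: none → 0 synonymous.
Position 2: none → 0 synonymous.
Position 3: GTT, GTC, GTG → 3 synonymous.
Total: 0 + 0 + 3 = 3.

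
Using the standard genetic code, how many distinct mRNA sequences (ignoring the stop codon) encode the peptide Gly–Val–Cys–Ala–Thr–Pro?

Gly: 4 codons.
Val: 4 codons.
Cys: 2 codons.
Ala: 4 codons.
Thr: 4 codons.
Pro: 4 codons.
4 × 4 × 2 × 4 × 4 × 4 = 2048.

2048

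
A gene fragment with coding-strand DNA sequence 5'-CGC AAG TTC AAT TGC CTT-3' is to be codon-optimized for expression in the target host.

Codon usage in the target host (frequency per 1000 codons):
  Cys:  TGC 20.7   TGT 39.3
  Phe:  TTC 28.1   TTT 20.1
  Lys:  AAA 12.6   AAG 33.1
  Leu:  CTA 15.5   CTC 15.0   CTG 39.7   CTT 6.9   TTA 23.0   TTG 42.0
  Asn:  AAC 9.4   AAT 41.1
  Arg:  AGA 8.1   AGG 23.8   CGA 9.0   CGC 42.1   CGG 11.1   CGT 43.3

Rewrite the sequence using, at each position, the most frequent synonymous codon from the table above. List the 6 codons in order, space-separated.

Codon 1 (Arg): best is CGT at 43.3.
Codon 2 (Lys): best is AAG at 33.1.
Codon 3 (Phe): best is TTC at 28.1.
Codon 4 (Asn): best is AAT at 41.1.
Codon 5 (Cys): best is TGT at 39.3.
Codon 6 (Leu): best is TTG at 42.0.

CGT AAG TTC AAT TGT TTG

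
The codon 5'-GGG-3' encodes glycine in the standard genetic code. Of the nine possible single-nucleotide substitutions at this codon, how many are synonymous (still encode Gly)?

Position 1: none → 0 synonymous.
Position 2: none → 0 synonymous.
Position 3: GGU, GGC, GGA → 3 synonymous.
Total: 0 + 0 + 3 = 3.

3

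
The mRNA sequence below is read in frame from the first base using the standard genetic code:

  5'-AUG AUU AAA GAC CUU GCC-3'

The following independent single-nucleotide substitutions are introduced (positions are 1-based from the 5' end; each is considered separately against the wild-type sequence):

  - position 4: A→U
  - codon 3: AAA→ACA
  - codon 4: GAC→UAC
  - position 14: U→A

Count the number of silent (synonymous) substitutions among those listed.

0

Codon 2: AUU (Ile) → UUU (Phe) — missense.
Codon 3: AAA (Lys) → ACA (Thr) — missense.
Codon 4: GAC (Asp) → UAC (Tyr) — missense.
Codon 5: CUU (Leu) → CAU (His) — missense.
Synonymous: 0 of 4.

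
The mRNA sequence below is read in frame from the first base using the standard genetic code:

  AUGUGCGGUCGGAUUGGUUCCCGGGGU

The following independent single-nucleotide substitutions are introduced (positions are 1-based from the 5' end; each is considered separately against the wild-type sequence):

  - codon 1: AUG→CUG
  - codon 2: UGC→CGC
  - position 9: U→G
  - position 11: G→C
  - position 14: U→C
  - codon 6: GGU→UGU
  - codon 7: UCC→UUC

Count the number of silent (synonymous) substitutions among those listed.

Codon 1: AUG (Met) → CUG (Leu) — missense.
Codon 2: UGC (Cys) → CGC (Arg) — missense.
Codon 3: GGU (Gly) → GGG (Gly) — synonymous.
Codon 4: CGG (Arg) → CCG (Pro) — missense.
Codon 5: AUU (Ile) → ACU (Thr) — missense.
Codon 6: GGU (Gly) → UGU (Cys) — missense.
Codon 7: UCC (Ser) → UUC (Phe) — missense.
Synonymous: 1 of 7.

1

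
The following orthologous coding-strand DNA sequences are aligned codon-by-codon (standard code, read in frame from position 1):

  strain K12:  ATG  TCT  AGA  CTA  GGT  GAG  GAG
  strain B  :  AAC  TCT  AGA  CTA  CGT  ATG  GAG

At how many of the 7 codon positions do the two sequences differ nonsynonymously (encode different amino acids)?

Codon 1: ATG Met / AAC Asn — nonsynonymous.
Codon 2: TCT Ser / TCT Ser — identical.
Codon 3: AGA Arg / AGA Arg — identical.
Codon 4: CTA Leu / CTA Leu — identical.
Codon 5: GGT Gly / CGT Arg — nonsynonymous.
Codon 6: GAG Glu / ATG Met — nonsynonymous.
Codon 7: GAG Glu / GAG Glu — identical.
Nonsynonymous differences: 3.

3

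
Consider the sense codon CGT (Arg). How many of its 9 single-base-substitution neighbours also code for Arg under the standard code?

3

Position 1: none → 0 synonymous.
Position 2: none → 0 synonymous.
Position 3: CGC, CGA, CGG → 3 synonymous.
Total: 0 + 0 + 3 = 3.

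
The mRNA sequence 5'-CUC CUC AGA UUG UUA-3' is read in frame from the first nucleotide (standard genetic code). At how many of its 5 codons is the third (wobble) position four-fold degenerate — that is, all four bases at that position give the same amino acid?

2

Codon 1 CUC (Leu): third position 4-fold.
Codon 2 CUC (Leu): third position 4-fold.
Codon 3 AGA (Arg): third position 2-fold.
Codon 4 UUG (Leu): third position 2-fold.
Codon 5 UUA (Leu): third position 2-fold.
Four-fold degenerate third positions: 2.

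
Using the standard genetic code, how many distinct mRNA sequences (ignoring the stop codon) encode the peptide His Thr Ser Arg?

288

His: 2 codons.
Thr: 4 codons.
Ser: 6 codons.
Arg: 6 codons.
2 × 4 × 6 × 6 = 288.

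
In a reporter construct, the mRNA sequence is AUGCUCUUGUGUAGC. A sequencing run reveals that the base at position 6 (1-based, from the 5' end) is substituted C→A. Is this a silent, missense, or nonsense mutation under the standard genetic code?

Position 6 falls in codon 2: CUC → Leu.
After the substitution the codon is CUA → Leu.
Both encode Leu, so the change is synonymous.

silent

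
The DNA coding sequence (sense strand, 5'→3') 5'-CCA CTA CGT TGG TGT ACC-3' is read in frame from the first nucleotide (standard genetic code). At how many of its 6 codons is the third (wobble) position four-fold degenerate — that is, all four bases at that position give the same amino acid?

Codon 1 CCA (Pro): third position 4-fold.
Codon 2 CTA (Leu): third position 4-fold.
Codon 3 CGT (Arg): third position 4-fold.
Codon 4 TGG (Trp): third position 1-fold.
Codon 5 TGT (Cys): third position 2-fold.
Codon 6 ACC (Thr): third position 4-fold.
Four-fold degenerate third positions: 4.

4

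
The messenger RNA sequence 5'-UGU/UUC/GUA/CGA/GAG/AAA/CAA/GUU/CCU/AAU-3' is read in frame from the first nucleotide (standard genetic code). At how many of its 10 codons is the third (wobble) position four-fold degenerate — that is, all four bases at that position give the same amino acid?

Codon 1 UGU (Cys): third position 2-fold.
Codon 2 UUC (Phe): third position 2-fold.
Codon 3 GUA (Val): third position 4-fold.
Codon 4 CGA (Arg): third position 4-fold.
Codon 5 GAG (Glu): third position 2-fold.
Codon 6 AAA (Lys): third position 2-fold.
Codon 7 CAA (Gln): third position 2-fold.
Codon 8 GUU (Val): third position 4-fold.
Codon 9 CCU (Pro): third position 4-fold.
Codon 10 AAU (Asn): third position 2-fold.
Four-fold degenerate third positions: 4.

4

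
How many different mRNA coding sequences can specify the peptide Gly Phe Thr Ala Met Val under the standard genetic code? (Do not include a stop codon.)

Gly: 4 codons.
Phe: 2 codons.
Thr: 4 codons.
Ala: 4 codons.
Met: 1 codon.
Val: 4 codons.
4 × 2 × 4 × 4 × 1 × 4 = 512.

512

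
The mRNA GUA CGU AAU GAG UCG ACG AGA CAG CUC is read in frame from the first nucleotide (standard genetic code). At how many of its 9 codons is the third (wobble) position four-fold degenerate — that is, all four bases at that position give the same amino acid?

Codon 1 GUA (Val): third position 4-fold.
Codon 2 CGU (Arg): third position 4-fold.
Codon 3 AAU (Asn): third position 2-fold.
Codon 4 GAG (Glu): third position 2-fold.
Codon 5 UCG (Ser): third position 4-fold.
Codon 6 ACG (Thr): third position 4-fold.
Codon 7 AGA (Arg): third position 2-fold.
Codon 8 CAG (Gln): third position 2-fold.
Codon 9 CUC (Leu): third position 4-fold.
Four-fold degenerate third positions: 5.

5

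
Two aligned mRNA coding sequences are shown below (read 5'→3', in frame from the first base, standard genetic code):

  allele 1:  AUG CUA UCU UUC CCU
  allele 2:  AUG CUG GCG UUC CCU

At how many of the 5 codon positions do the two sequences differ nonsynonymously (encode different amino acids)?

Codon 1: AUG Met / AUG Met — identical.
Codon 2: CUA Leu / CUG Leu — synonymous.
Codon 3: UCU Ser / GCG Ala — nonsynonymous.
Codon 4: UUC Phe / UUC Phe — identical.
Codon 5: CCU Pro / CCU Pro — identical.
Nonsynonymous differences: 1.

1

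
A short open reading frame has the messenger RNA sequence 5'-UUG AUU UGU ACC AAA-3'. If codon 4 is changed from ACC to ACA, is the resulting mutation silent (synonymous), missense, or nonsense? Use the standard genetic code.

Position 12 falls in codon 4: ACC → Thr.
After the substitution the codon is ACA → Thr.
Both encode Thr, so the change is synonymous.

silent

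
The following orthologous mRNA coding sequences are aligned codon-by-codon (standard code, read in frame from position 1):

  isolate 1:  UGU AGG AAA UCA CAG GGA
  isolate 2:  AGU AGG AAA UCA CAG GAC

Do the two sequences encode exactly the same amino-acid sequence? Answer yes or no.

no

Codon 1: UGU Cys / AGU Ser — nonsynonymous.
Codon 2: AGG Arg / AGG Arg — identical.
Codon 3: AAA Lys / AAA Lys — identical.
Codon 4: UCA Ser / UCA Ser — identical.
Codon 5: CAG Gln / CAG Gln — identical.
Codon 6: GGA Gly / GAC Asp — nonsynonymous.
Nonsynonymous differences: 2 → different protein.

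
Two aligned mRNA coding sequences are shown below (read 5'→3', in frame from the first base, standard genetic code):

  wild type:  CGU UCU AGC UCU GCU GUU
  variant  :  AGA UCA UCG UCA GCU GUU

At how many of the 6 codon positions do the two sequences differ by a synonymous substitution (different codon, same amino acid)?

Codon 1: CGU Arg / AGA Arg — synonymous.
Codon 2: UCU Ser / UCA Ser — synonymous.
Codon 3: AGC Ser / UCG Ser — synonymous.
Codon 4: UCU Ser / UCA Ser — synonymous.
Codon 5: GCU Ala / GCU Ala — identical.
Codon 6: GUU Val / GUU Val — identical.
Synonymous differences: 4.

4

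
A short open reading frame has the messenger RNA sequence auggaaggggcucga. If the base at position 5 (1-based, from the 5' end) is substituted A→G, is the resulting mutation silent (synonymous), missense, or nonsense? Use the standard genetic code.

Position 5 falls in codon 2: GAA → Glu.
After the substitution the codon is GGA → Gly.
Glu ≠ Gly, so this is a missense mutation.

missense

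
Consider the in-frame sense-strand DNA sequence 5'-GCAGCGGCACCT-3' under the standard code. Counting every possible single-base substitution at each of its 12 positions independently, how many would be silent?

12

Codon 1 (GCA, Ala): 3 synonymous substitutions.
Codon 2 (GCG, Ala): 3 synonymous substitutions.
Codon 3 (GCA, Ala): 3 synonymous substitutions.
Codon 4 (CCT, Pro): 3 synonymous substitutions.
Total: 3 + 3 + 3 + 3 = 12.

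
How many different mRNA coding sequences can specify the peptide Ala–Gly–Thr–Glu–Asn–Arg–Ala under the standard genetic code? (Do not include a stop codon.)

Ala: 4 codons.
Gly: 4 codons.
Thr: 4 codons.
Glu: 2 codons.
Asn: 2 codons.
Arg: 6 codons.
Ala: 4 codons.
4 × 4 × 4 × 2 × 2 × 6 × 4 = 6144.

6144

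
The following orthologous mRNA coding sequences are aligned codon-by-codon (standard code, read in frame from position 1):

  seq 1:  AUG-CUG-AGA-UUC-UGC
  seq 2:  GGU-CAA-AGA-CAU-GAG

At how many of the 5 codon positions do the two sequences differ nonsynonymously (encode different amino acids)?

4

Codon 1: AUG Met / GGU Gly — nonsynonymous.
Codon 2: CUG Leu / CAA Gln — nonsynonymous.
Codon 3: AGA Arg / AGA Arg — identical.
Codon 4: UUC Phe / CAU His — nonsynonymous.
Codon 5: UGC Cys / GAG Glu — nonsynonymous.
Nonsynonymous differences: 4.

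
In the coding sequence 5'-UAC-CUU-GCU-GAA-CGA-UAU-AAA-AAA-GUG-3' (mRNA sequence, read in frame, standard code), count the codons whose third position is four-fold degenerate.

4

Codon 1 UAC (Tyr): third position 2-fold.
Codon 2 CUU (Leu): third position 4-fold.
Codon 3 GCU (Ala): third position 4-fold.
Codon 4 GAA (Glu): third position 2-fold.
Codon 5 CGA (Arg): third position 4-fold.
Codon 6 UAU (Tyr): third position 2-fold.
Codon 7 AAA (Lys): third position 2-fold.
Codon 8 AAA (Lys): third position 2-fold.
Codon 9 GUG (Val): third position 4-fold.
Four-fold degenerate third positions: 4.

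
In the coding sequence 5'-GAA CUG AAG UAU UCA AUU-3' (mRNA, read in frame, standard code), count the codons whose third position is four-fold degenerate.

Codon 1 GAA (Glu): third position 2-fold.
Codon 2 CUG (Leu): third position 4-fold.
Codon 3 AAG (Lys): third position 2-fold.
Codon 4 UAU (Tyr): third position 2-fold.
Codon 5 UCA (Ser): third position 4-fold.
Codon 6 AUU (Ile): third position 3-fold.
Four-fold degenerate third positions: 2.

2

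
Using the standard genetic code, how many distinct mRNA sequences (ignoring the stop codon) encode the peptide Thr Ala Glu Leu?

192

Thr: 4 codons.
Ala: 4 codons.
Glu: 2 codons.
Leu: 6 codons.
4 × 4 × 2 × 6 = 192.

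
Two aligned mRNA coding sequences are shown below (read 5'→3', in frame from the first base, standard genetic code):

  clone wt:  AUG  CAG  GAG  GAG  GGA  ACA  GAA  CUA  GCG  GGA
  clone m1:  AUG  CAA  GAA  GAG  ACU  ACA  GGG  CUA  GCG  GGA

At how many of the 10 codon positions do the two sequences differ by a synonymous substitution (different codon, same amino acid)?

Codon 1: AUG Met / AUG Met — identical.
Codon 2: CAG Gln / CAA Gln — synonymous.
Codon 3: GAG Glu / GAA Glu — synonymous.
Codon 4: GAG Glu / GAG Glu — identical.
Codon 5: GGA Gly / ACU Thr — nonsynonymous.
Codon 6: ACA Thr / ACA Thr — identical.
Codon 7: GAA Glu / GGG Gly — nonsynonymous.
Codon 8: CUA Leu / CUA Leu — identical.
Codon 9: GCG Ala / GCG Ala — identical.
Codon 10: GGA Gly / GGA Gly — identical.
Synonymous differences: 2.

2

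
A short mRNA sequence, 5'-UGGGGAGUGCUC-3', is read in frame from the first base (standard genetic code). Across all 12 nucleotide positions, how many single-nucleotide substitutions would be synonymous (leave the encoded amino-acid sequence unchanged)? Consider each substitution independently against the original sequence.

Codon 1 (UGG, Trp): 0 synonymous substitutions.
Codon 2 (GGA, Gly): 3 synonymous substitutions.
Codon 3 (GUG, Val): 3 synonymous substitutions.
Codon 4 (CUC, Leu): 3 synonymous substitutions.
Total: 0 + 3 + 3 + 3 = 9.

9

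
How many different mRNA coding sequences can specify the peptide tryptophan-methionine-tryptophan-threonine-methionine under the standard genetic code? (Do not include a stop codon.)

4

Trp: 1 codon.
Met: 1 codon.
Trp: 1 codon.
Thr: 4 codons.
Met: 1 codon.
1 × 1 × 1 × 4 × 1 = 4.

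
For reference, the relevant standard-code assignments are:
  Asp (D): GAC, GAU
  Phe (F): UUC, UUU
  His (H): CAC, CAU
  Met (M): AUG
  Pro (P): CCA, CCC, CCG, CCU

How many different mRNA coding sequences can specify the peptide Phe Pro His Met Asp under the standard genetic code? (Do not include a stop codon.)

32

Phe: 2 codons.
Pro: 4 codons.
His: 2 codons.
Met: 1 codon.
Asp: 2 codons.
2 × 4 × 2 × 1 × 2 = 32.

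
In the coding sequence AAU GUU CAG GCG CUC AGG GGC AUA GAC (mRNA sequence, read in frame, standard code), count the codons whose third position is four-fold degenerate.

Codon 1 AAU (Asn): third position 2-fold.
Codon 2 GUU (Val): third position 4-fold.
Codon 3 CAG (Gln): third position 2-fold.
Codon 4 GCG (Ala): third position 4-fold.
Codon 5 CUC (Leu): third position 4-fold.
Codon 6 AGG (Arg): third position 2-fold.
Codon 7 GGC (Gly): third position 4-fold.
Codon 8 AUA (Ile): third position 3-fold.
Codon 9 GAC (Asp): third position 2-fold.
Four-fold degenerate third positions: 4.

4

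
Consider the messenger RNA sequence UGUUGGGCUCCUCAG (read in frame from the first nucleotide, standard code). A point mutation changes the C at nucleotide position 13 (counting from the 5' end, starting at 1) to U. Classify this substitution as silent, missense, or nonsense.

Position 13 falls in codon 5: CAG → Gln.
After the substitution the codon is UAG → Stop.
The new codon is a stop codon, so this is a nonsense mutation.

nonsense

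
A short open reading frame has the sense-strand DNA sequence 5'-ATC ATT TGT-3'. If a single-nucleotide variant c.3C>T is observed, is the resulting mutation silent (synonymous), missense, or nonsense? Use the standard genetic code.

Position 3 falls in codon 1: ATC → Ile.
After the substitution the codon is ATT → Ile.
Both encode Ile, so the change is synonymous.

silent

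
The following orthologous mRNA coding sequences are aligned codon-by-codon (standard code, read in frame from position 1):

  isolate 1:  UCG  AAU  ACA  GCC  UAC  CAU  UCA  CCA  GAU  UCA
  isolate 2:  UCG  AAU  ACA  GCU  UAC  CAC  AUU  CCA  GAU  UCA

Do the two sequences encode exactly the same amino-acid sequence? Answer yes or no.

Codon 1: UCG Ser / UCG Ser — identical.
Codon 2: AAU Asn / AAU Asn — identical.
Codon 3: ACA Thr / ACA Thr — identical.
Codon 4: GCC Ala / GCU Ala — synonymous.
Codon 5: UAC Tyr / UAC Tyr — identical.
Codon 6: CAU His / CAC His — synonymous.
Codon 7: UCA Ser / AUU Ile — nonsynonymous.
Codon 8: CCA Pro / CCA Pro — identical.
Codon 9: GAU Asp / GAU Asp — identical.
Codon 10: UCA Ser / UCA Ser — identical.
Nonsynonymous differences: 1 → different protein.

no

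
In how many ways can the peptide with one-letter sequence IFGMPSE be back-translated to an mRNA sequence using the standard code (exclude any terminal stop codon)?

1152

Ile: 3 codons.
Phe: 2 codons.
Gly: 4 codons.
Met: 1 codon.
Pro: 4 codons.
Ser: 6 codons.
Glu: 2 codons.
3 × 2 × 4 × 1 × 4 × 6 × 2 = 1152.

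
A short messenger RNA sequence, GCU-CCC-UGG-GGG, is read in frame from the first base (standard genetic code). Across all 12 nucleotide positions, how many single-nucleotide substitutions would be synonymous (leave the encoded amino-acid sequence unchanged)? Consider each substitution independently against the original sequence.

Codon 1 (GCU, Ala): 3 synonymous substitutions.
Codon 2 (CCC, Pro): 3 synonymous substitutions.
Codon 3 (UGG, Trp): 0 synonymous substitutions.
Codon 4 (GGG, Gly): 3 synonymous substitutions.
Total: 3 + 3 + 0 + 3 = 9.

9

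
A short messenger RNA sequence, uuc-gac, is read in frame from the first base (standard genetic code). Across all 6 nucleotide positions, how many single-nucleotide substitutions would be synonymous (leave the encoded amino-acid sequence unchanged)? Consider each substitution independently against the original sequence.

Codon 1 (UUC, Phe): 1 synonymous substitution.
Codon 2 (GAC, Asp): 1 synonymous substitution.
Total: 1 + 1 = 2.

2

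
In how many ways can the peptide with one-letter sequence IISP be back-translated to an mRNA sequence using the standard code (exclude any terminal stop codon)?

216

Ile: 3 codons.
Ile: 3 codons.
Ser: 6 codons.
Pro: 4 codons.
3 × 3 × 6 × 4 = 216.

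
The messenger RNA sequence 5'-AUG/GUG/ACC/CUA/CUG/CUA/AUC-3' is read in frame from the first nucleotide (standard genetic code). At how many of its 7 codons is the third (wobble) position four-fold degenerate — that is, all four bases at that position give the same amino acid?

Codon 1 AUG (Met): third position 1-fold.
Codon 2 GUG (Val): third position 4-fold.
Codon 3 ACC (Thr): third position 4-fold.
Codon 4 CUA (Leu): third position 4-fold.
Codon 5 CUG (Leu): third position 4-fold.
Codon 6 CUA (Leu): third position 4-fold.
Codon 7 AUC (Ile): third position 3-fold.
Four-fold degenerate third positions: 5.

5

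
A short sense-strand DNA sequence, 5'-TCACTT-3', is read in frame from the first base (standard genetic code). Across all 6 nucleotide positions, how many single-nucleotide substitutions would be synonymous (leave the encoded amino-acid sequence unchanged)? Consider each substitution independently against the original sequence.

Codon 1 (TCA, Ser): 3 synonymous substitutions.
Codon 2 (CTT, Leu): 3 synonymous substitutions.
Total: 3 + 3 = 6.

6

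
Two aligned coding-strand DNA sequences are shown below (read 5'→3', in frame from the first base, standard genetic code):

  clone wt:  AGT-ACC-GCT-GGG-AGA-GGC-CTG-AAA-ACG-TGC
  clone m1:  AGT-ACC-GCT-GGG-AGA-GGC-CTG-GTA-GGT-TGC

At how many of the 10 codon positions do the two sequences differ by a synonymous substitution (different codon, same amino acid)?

0

Codon 1: AGT Ser / AGT Ser — identical.
Codon 2: ACC Thr / ACC Thr — identical.
Codon 3: GCT Ala / GCT Ala — identical.
Codon 4: GGG Gly / GGG Gly — identical.
Codon 5: AGA Arg / AGA Arg — identical.
Codon 6: GGC Gly / GGC Gly — identical.
Codon 7: CTG Leu / CTG Leu — identical.
Codon 8: AAA Lys / GTA Val — nonsynonymous.
Codon 9: ACG Thr / GGT Gly — nonsynonymous.
Codon 10: TGC Cys / TGC Cys — identical.
Synonymous differences: 0.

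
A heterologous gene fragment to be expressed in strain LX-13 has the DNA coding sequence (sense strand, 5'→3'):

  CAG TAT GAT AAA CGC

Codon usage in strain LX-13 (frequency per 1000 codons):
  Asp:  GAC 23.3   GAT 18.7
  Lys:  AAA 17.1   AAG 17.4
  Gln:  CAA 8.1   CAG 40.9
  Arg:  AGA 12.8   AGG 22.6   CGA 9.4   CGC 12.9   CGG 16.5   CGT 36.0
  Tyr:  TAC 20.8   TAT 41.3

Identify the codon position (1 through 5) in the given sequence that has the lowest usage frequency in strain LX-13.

Codon 1 CAG (Gln): 40.9 per 1000.
Codon 2 TAT (Tyr): 41.3 per 1000.
Codon 3 GAT (Asp): 18.7 per 1000.
Codon 4 AAA (Lys): 17.1 per 1000.
Codon 5 CGC (Arg): 12.9 per 1000.
Lowest frequency is 12.9 at codon 5.

5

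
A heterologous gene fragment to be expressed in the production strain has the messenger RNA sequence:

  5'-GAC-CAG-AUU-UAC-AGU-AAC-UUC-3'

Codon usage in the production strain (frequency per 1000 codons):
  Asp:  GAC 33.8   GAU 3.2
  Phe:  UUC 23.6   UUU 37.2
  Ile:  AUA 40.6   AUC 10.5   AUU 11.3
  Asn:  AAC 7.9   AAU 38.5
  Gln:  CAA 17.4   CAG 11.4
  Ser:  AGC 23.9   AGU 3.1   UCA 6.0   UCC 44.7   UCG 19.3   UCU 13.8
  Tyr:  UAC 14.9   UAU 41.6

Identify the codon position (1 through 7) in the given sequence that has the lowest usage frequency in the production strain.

Codon 1 GAC (Asp): 33.8 per 1000.
Codon 2 CAG (Gln): 11.4 per 1000.
Codon 3 AUU (Ile): 11.3 per 1000.
Codon 4 UAC (Tyr): 14.9 per 1000.
Codon 5 AGU (Ser): 3.1 per 1000.
Codon 6 AAC (Asn): 7.9 per 1000.
Codon 7 UUC (Phe): 23.6 per 1000.
Lowest frequency is 3.1 at codon 5.

5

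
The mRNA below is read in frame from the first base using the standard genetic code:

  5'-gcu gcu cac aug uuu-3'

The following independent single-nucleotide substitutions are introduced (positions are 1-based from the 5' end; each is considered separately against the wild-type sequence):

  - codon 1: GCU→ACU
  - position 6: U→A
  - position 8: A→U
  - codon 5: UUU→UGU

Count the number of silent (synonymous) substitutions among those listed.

1

Codon 1: GCU (Ala) → ACU (Thr) — missense.
Codon 2: GCU (Ala) → GCA (Ala) — synonymous.
Codon 3: CAC (His) → CUC (Leu) — missense.
Codon 5: UUU (Phe) → UGU (Cys) — missense.
Synonymous: 1 of 4.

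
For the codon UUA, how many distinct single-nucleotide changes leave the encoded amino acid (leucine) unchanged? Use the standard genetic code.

Position 1: CUA → 1 synonymous.
Position 2: none → 0 synonymous.
Position 3: UUG → 1 synonymous.
Total: 1 + 0 + 1 = 2.

2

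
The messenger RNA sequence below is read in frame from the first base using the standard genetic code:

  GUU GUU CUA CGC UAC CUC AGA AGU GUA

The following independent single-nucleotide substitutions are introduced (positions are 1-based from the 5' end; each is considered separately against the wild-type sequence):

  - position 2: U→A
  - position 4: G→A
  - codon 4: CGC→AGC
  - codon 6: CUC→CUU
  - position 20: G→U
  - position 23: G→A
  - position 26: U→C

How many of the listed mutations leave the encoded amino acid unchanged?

Codon 1: GUU (Val) → GAU (Asp) — missense.
Codon 2: GUU (Val) → AUU (Ile) — missense.
Codon 4: CGC (Arg) → AGC (Ser) — missense.
Codon 6: CUC (Leu) → CUU (Leu) — synonymous.
Codon 7: AGA (Arg) → AUA (Ile) — missense.
Codon 8: AGU (Ser) → AAU (Asn) — missense.
Codon 9: GUA (Val) → GCA (Ala) — missense.
Synonymous: 1 of 7.

1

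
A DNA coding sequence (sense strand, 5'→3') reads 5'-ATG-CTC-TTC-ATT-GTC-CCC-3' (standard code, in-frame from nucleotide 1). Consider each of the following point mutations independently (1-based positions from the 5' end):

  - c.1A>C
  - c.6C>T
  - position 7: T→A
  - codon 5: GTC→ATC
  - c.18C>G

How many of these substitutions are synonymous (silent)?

Codon 1: ATG (Met) → CTG (Leu) — missense.
Codon 2: CTC (Leu) → CTT (Leu) — synonymous.
Codon 3: TTC (Phe) → ATC (Ile) — missense.
Codon 5: GTC (Val) → ATC (Ile) — missense.
Codon 6: CCC (Pro) → CCG (Pro) — synonymous.
Synonymous: 2 of 5.

2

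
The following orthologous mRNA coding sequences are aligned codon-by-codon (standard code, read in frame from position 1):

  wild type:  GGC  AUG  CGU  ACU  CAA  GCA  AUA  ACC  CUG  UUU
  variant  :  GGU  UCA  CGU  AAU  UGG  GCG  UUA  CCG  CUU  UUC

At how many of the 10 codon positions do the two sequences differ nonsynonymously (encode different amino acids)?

Codon 1: GGC Gly / GGU Gly — synonymous.
Codon 2: AUG Met / UCA Ser — nonsynonymous.
Codon 3: CGU Arg / CGU Arg — identical.
Codon 4: ACU Thr / AAU Asn — nonsynonymous.
Codon 5: CAA Gln / UGG Trp — nonsynonymous.
Codon 6: GCA Ala / GCG Ala — synonymous.
Codon 7: AUA Ile / UUA Leu — nonsynonymous.
Codon 8: ACC Thr / CCG Pro — nonsynonymous.
Codon 9: CUG Leu / CUU Leu — synonymous.
Codon 10: UUU Phe / UUC Phe — synonymous.
Nonsynonymous differences: 5.

5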